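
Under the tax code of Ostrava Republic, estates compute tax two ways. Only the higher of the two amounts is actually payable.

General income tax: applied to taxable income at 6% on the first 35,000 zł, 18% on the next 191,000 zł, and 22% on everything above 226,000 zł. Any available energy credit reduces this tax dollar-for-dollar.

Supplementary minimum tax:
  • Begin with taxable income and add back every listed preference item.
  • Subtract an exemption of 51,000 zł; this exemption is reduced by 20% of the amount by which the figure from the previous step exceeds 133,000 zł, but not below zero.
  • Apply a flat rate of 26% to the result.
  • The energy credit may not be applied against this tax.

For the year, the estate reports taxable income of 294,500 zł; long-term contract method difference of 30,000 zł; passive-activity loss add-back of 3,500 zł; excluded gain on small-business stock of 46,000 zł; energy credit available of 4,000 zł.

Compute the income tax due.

General income tax:
  35,000 zł × 6% = 2,100 zł
  191,000 zł × 18% = 34,380 zł
  68,500 zł × 22% = 15,070 zł
  → 51,550 zł
  Less energy credit 4,000 zł → 47,550 zł

Supplementary minimum tax:
  Adjusted income: 294,500 zł + 30,000 zł + 3,500 zł + 46,000 zł = 374,000 zł
  Exemption: 51,000 zł − 20% × (374,000 zł − 133,000 zł) = 51,000 zł − 48,200 zł = 2,800 zł
  Base: 374,000 zł − 2,800 zł = 371,200 zł
  371,200 zł × 26% = 96,512 zł

96,512 zł > 47,550 zł, so the supplementary minimum tax is the binding amount.

96,512 zł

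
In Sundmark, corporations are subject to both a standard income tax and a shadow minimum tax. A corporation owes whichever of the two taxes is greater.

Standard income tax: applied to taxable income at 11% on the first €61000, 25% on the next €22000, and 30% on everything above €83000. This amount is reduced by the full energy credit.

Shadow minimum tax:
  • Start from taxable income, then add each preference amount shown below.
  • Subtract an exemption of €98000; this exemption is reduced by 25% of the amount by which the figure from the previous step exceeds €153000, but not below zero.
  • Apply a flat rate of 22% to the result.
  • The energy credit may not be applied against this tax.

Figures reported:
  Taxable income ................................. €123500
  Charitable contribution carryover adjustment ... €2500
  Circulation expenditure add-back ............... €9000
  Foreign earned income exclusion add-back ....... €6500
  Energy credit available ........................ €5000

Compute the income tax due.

€19360

Standard income tax:
  €61000 × 11% = €6710
  €22000 × 25% = €5500
  €40500 × 30% = €12150
  → €24360
  Less energy credit €5000 → €19360

Shadow minimum tax:
  Adjusted income: €123500 + €2500 + €9000 + €6500 = €141500
  Exemption: €141500 ≤ €153000, so full €98000 applies
  Base: €141500 − €98000 = €43500
  €43500 × 22% = €9570

€19360 > €9570, so the standard income tax governs.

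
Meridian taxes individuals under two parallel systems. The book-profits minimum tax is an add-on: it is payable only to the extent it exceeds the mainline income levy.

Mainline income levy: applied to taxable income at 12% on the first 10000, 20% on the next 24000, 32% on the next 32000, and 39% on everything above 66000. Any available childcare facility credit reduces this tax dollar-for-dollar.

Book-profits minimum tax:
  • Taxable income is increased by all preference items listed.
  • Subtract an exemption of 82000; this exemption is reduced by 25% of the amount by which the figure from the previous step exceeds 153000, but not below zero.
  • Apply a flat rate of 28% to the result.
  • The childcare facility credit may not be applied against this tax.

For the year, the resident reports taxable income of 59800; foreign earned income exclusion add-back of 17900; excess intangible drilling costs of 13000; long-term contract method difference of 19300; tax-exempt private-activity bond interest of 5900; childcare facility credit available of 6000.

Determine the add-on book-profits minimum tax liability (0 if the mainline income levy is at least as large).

1236

Mainline income levy:
  10000 × 12% = 1200
  24000 × 20% = 4800
  25800 × 32% = 8256
  → 14256
  Less childcare facility credit 6000 → 8256

Book-profits minimum tax:
  Adjusted income: 59800 + 17900 + 13000 + 19300 + 5900 = 115900
  Exemption: 115900 ≤ 153000, so full 82000 applies
  Base: 115900 − 82000 = 33900
  33900 × 28% = 9492

Excess of book-profits minimum tax over mainline income levy: 9492 − 8256 = 1236.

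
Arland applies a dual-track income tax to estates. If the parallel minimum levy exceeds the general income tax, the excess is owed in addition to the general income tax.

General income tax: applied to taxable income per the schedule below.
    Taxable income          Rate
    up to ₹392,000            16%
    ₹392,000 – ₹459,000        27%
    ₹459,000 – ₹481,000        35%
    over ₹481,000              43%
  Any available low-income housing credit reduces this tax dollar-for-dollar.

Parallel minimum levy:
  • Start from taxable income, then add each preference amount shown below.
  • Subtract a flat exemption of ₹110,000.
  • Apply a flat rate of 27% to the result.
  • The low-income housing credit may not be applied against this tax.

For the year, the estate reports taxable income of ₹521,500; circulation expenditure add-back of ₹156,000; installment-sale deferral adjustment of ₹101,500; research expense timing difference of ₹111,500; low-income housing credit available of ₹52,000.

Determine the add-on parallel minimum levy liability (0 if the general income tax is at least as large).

Parallel minimum levy:
  Adjusted income: ₹521,500 + ₹156,000 + ₹101,500 + ₹111,500 = ₹890,500
  Less exemption ₹110,000 → base ₹780,500
  ₹780,500 × 27% = ₹210,735

General income tax:
  ₹392,000 × 16% = ₹62,720
  ₹67,000 × 27% = ₹18,090
  ₹22,000 × 35% = ₹7,700
  ₹40,500 × 43% = ₹17,415
  → ₹105,925
  Less low-income housing credit ₹52,000 → ₹53,925

Excess of parallel minimum levy over general income tax: ₹210,735 − ₹53,925 = ₹156,810.

₹156,810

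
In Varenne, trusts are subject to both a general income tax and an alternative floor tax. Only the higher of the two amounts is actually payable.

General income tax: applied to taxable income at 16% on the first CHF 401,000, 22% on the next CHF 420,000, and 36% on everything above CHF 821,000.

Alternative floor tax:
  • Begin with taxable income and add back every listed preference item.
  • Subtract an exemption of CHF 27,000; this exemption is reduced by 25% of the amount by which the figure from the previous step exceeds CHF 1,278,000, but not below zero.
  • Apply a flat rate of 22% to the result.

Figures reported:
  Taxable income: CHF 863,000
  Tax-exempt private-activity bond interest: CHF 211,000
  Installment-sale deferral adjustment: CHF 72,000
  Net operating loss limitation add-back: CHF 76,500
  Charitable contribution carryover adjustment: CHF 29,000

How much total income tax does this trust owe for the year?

General income tax:
  CHF 401,000 × 16% = CHF 64,160
  CHF 420,000 × 22% = CHF 92,400
  CHF 42,000 × 36% = CHF 15,120
  → CHF 171,680

Alternative floor tax:
  Adjusted income: CHF 863,000 + CHF 211,000 + CHF 72,000 + CHF 76,500 + CHF 29,000 = CHF 1,251,500
  Exemption: CHF 1,251,500 ≤ CHF 1,278,000, so full CHF 27,000 applies
  Base: CHF 1,251,500 − CHF 27,000 = CHF 1,224,500
  CHF 1,224,500 × 22% = CHF 269,390

CHF 269,390 > CHF 171,680, so the alternative floor tax is the binding amount.

CHF 269,390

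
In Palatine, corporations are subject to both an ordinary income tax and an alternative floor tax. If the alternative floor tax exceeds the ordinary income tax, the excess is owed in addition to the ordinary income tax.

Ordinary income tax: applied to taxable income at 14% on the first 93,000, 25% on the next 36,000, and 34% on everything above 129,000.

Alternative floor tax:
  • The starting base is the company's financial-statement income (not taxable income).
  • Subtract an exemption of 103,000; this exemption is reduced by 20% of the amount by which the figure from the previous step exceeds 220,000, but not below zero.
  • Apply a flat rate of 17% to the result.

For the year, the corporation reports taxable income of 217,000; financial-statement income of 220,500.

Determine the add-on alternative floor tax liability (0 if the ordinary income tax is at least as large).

0

Alternative floor tax:
  Base (financial-statement income): 220,500
  Exemption: 103,000 − 20% × (220,500 − 220,000) = 103,000 − 100 = 102,900
  Base: 220,500 − 102,900 = 117,600
  117,600 × 17% = 19,992

Ordinary income tax:
  93,000 × 14% = 13,020
  36,000 × 25% = 9,000
  88,000 × 34% = 29,920
  → 51,940

19,992 ≤ 51,940, so no add-on is due.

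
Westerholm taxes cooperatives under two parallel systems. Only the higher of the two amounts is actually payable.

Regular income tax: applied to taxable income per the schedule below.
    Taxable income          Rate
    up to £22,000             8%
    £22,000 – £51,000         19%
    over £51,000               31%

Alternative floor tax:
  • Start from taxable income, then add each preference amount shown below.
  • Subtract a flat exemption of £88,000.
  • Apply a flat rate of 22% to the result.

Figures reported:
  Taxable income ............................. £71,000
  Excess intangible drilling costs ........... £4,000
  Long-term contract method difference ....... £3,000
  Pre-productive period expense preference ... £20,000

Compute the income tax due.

Alternative floor tax:
  Adjusted income: £71,000 + £4,000 + £3,000 + £20,000 = £98,000
  Less exemption £88,000 → base £10,000
  £10,000 × 22% = £2,200

Regular income tax:
  £22,000 × 8% = £1,760
  £29,000 × 19% = £5,510
  £20,000 × 31% = £6,200
  → £13,470

£13,470 > £2,200, so the regular income tax governs.

£13,470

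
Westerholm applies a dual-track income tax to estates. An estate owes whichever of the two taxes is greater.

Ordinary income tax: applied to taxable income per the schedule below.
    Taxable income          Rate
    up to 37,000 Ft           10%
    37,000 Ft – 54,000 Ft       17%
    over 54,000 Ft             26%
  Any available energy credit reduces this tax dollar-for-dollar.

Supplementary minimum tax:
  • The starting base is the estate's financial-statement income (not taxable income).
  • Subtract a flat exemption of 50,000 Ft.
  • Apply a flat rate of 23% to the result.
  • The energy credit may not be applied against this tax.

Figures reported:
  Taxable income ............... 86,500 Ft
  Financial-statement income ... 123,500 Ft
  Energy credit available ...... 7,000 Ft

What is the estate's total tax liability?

Supplementary minimum tax:
  Base (financial-statement income): 123,500 Ft
  Less exemption 50,000 Ft → base 73,500 Ft
  73,500 Ft × 23% = 16,905 Ft

Ordinary income tax:
  37,000 Ft × 10% = 3,700 Ft
  17,000 Ft × 17% = 2,890 Ft
  32,500 Ft × 26% = 8,450 Ft
  → 15,040 Ft
  Less energy credit 7,000 Ft → 8,040 Ft

16,905 Ft > 8,040 Ft, so the supplementary minimum tax is the binding amount.

16,905 Ft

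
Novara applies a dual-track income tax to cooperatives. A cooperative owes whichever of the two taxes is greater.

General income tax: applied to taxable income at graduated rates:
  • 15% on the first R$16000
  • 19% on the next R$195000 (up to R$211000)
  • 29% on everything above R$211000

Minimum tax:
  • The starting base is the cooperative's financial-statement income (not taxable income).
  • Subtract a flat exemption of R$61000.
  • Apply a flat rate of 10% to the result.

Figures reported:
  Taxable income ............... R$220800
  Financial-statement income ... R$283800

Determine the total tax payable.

R$42292

Minimum tax:
  Base (financial-statement income): R$283800
  Less exemption R$61000 → base R$222800
  R$222800 × 10% = R$22280

General income tax:
  R$16000 × 15% = R$2400
  R$195000 × 19% = R$37050
  R$9800 × 29% = R$2842
  → R$42292

R$42292 > R$22280, so the general income tax governs.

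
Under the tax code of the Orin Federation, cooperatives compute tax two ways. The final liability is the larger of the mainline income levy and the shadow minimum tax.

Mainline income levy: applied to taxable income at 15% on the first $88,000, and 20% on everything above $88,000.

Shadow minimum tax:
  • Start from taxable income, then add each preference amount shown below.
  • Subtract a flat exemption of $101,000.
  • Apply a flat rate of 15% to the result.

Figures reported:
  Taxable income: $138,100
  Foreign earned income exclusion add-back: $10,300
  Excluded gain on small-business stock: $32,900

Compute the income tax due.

Mainline income levy:
  $88,000 × 15% = $13,200
  $50,100 × 20% = $10,020
  → $23,220

Shadow minimum tax:
  Adjusted income: $138,100 + $10,300 + $32,900 = $181,300
  Less exemption $101,000 → base $80,300
  $80,300 × 15% = $12,045

$23,220 > $12,045, so the mainline income levy governs.

$23,220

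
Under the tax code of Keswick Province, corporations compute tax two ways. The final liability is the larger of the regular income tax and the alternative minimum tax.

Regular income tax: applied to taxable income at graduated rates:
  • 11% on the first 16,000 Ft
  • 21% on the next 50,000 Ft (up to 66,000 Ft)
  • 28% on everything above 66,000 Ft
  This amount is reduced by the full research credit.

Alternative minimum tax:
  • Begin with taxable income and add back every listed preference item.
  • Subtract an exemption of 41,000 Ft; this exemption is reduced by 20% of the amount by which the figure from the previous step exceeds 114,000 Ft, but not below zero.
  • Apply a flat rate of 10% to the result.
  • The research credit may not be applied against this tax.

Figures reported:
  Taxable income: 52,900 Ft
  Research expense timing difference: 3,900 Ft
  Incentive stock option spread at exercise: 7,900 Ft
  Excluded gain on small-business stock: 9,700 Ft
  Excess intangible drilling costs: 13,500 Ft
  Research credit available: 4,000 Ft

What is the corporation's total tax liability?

Alternative minimum tax:
  Adjusted income: 52,900 Ft + 3,900 Ft + 7,900 Ft + 9,700 Ft + 13,500 Ft = 87,900 Ft
  Exemption: 87,900 Ft ≤ 114,000 Ft, so full 41,000 Ft applies
  Base: 87,900 Ft − 41,000 Ft = 46,900 Ft
  46,900 Ft × 10% = 4,690 Ft

Regular income tax:
  16,000 Ft × 11% = 1,760 Ft
  36,900 Ft × 21% = 7,749 Ft
  → 9,509 Ft
  Less research credit 4,000 Ft → 5,509 Ft

5,509 Ft > 4,690 Ft, so the regular income tax governs.

5,509 Ft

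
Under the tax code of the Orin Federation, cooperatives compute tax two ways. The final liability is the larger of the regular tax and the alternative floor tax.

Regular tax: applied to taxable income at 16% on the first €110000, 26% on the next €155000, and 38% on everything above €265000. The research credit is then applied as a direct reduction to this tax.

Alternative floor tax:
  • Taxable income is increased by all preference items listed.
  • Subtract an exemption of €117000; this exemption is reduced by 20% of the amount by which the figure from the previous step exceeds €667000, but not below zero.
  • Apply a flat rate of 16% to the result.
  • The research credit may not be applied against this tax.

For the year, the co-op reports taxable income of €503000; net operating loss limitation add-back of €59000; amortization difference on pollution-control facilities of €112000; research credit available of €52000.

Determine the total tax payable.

€96340

Alternative floor tax:
  Adjusted income: €503000 + €59000 + €112000 = €674000
  Exemption: €117000 − 20% × (€674000 − €667000) = €117000 − €1400 = €115600
  Base: €674000 − €115600 = €558400
  €558400 × 16% = €89344

Regular tax:
  €110000 × 16% = €17600
  €155000 × 26% = €40300
  €238000 × 38% = €90440
  → €148340
  Less research credit €52000 → €96340

€96340 > €89344, so the regular tax governs.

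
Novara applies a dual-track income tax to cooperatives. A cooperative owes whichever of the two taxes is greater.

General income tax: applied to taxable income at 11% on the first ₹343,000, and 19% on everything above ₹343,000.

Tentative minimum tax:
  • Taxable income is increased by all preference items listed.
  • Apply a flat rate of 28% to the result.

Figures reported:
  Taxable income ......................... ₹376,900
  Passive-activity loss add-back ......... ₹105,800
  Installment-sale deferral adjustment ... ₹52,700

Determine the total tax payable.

Tentative minimum tax:
  Adjusted income: ₹376,900 + ₹105,800 + ₹52,700 = ₹535,400
  ₹535,400 × 28% = ₹149,912

General income tax:
  ₹343,000 × 11% = ₹37,730
  ₹33,900 × 19% = ₹6,441
  → ₹44,171

₹149,912 > ₹44,171, so the tentative minimum tax is the binding amount.

₹149,912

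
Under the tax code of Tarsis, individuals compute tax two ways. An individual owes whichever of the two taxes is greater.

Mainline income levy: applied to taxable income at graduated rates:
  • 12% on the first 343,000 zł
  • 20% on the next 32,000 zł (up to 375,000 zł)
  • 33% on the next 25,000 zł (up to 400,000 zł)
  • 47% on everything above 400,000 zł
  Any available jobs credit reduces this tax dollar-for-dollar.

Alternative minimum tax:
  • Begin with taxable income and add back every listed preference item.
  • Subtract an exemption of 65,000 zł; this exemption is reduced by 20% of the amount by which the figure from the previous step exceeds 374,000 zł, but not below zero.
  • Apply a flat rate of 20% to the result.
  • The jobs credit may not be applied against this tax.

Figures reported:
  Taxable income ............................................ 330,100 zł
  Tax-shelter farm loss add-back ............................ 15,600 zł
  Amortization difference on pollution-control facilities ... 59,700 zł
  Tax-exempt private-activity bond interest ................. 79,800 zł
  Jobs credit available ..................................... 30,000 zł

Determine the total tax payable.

88,488 zł

Mainline income levy:
  330,100 zł × 12% = 39,612 zł
  Less jobs credit 30,000 zł → 9,612 zł

Alternative minimum tax:
  Adjusted income: 330,100 zł + 15,600 zł + 59,700 zł + 79,800 zł = 485,200 zł
  Exemption: 65,000 zł − 20% × (485,200 zł − 374,000 zł) = 65,000 zł − 22,240 zł = 42,760 zł
  Base: 485,200 zł − 42,760 zł = 442,440 zł
  442,440 zł × 20% = 88,488 zł

88,488 zł > 9,612 zł, so the alternative minimum tax is the binding amount.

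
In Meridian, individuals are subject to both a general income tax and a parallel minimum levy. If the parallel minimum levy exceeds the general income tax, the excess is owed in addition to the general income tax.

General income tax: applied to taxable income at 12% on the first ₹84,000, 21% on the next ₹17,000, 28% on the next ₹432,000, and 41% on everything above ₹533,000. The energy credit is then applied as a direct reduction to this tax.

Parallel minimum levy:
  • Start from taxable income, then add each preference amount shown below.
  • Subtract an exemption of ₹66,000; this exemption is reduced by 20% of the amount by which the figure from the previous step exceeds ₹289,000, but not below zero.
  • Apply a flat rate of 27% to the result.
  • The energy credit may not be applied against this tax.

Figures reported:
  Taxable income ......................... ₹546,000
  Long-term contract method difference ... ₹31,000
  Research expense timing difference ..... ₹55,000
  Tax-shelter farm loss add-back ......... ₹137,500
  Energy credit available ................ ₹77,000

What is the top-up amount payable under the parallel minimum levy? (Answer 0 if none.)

₹144,825

General income tax:
  ₹84,000 × 12% = ₹10,080
  ₹17,000 × 21% = ₹3,570
  ₹432,000 × 28% = ₹120,960
  ₹13,000 × 41% = ₹5,330
  → ₹139,940
  Less energy credit ₹77,000 → ₹62,940

Parallel minimum levy:
  Adjusted income: ₹546,000 + ₹31,000 + ₹55,000 + ₹137,500 = ₹769,500
  Exemption: 20% × (₹769,500 − ₹289,000) = ₹96,100 ≥ ₹66,000, so the exemption is fully phased out
  Base: ₹769,500 − ₹0 = ₹769,500
  ₹769,500 × 27% = ₹207,765

Excess of parallel minimum levy over general income tax: ₹207,765 − ₹62,940 = ₹144,825.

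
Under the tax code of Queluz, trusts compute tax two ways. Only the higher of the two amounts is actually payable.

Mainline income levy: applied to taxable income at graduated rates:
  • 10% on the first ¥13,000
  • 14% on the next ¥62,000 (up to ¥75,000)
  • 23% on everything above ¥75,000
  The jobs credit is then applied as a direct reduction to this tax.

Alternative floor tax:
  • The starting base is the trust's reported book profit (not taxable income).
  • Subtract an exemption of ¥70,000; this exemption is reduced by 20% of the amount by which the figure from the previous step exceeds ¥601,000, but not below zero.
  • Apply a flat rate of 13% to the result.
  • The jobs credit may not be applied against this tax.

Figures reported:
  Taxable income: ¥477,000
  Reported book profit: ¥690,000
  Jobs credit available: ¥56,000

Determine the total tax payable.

¥82,914

Alternative floor tax:
  Base (reported book profit): ¥690,000
  Exemption: ¥70,000 − 20% × (¥690,000 − ¥601,000) = ¥70,000 − ¥17,800 = ¥52,200
  Base: ¥690,000 − ¥52,200 = ¥637,800
  ¥637,800 × 13% = ¥82,914

Mainline income levy:
  ¥13,000 × 10% = ¥1,300
  ¥62,000 × 14% = ¥8,680
  ¥402,000 × 23% = ¥92,460
  → ¥102,440
  Less jobs credit ¥56,000 → ¥46,440

¥82,914 > ¥46,440, so the alternative floor tax is the binding amount.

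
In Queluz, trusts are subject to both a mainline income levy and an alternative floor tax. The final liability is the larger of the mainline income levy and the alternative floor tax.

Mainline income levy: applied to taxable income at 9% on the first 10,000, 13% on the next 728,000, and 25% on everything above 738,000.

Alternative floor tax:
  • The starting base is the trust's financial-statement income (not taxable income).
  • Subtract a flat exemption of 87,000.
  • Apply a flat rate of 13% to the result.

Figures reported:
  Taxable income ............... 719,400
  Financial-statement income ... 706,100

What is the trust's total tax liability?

Alternative floor tax:
  Base (financial-statement income): 706,100
  Less exemption 87,000 → base 619,100
  619,100 × 13% = 80,483

Mainline income levy:
  10,000 × 9% = 900
  709,400 × 13% = 92,222
  → 93,122

93,122 > 80,483, so the mainline income levy governs.

93,122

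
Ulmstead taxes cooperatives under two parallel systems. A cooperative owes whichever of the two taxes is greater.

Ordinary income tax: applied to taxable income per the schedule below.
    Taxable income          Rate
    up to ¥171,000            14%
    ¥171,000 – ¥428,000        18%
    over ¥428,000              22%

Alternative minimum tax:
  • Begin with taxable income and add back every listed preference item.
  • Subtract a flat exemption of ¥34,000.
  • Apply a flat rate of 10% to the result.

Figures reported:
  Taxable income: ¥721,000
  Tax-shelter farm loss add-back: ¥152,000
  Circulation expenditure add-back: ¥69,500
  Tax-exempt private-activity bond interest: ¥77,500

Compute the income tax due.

Alternative minimum tax:
  Adjusted income: ¥721,000 + ¥152,000 + ¥69,500 + ¥77,500 = ¥1,020,000
  Less exemption ¥34,000 → base ¥986,000
  ¥986,000 × 10% = ¥98,600

Ordinary income tax:
  ¥171,000 × 14% = ¥23,940
  ¥257,000 × 18% = ¥46,260
  ¥293,000 × 22% = ¥64,460
  → ¥134,660

¥134,660 > ¥98,600, so the ordinary income tax governs.

¥134,660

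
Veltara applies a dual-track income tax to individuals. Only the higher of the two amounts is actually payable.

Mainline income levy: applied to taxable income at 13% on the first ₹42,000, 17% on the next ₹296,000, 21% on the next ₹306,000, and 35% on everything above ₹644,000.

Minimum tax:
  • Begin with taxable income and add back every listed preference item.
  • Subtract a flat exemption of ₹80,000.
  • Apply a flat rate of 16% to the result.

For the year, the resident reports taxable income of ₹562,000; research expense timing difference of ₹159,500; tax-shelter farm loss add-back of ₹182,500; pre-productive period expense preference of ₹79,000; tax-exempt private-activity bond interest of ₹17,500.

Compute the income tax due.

Minimum tax:
  Adjusted income: ₹562,000 + ₹159,500 + ₹182,500 + ₹79,000 + ₹17,500 = ₹1,000,500
  Less exemption ₹80,000 → base ₹920,500
  ₹920,500 × 16% = ₹147,280

Mainline income levy:
  ₹42,000 × 13% = ₹5,460
  ₹296,000 × 17% = ₹50,320
  ₹224,000 × 21% = ₹47,040
  → ₹102,820

₹147,280 > ₹102,820, so the minimum tax is the binding amount.

₹147,280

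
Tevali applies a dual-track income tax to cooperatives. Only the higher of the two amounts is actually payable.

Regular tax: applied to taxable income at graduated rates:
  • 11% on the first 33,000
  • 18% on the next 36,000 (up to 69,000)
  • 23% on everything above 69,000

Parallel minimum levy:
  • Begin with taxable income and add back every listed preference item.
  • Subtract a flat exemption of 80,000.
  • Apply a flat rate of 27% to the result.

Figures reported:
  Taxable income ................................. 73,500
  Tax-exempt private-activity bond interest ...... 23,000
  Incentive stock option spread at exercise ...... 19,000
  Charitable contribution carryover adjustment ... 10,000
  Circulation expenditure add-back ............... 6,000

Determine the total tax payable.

Regular tax:
  33,000 × 11% = 3,630
  36,000 × 18% = 6,480
  4,500 × 23% = 1,035
  → 11,145

Parallel minimum levy:
  Adjusted income: 73,500 + 23,000 + 19,000 + 10,000 + 6,000 = 131,500
  Less exemption 80,000 → base 51,500
  51,500 × 27% = 13,905

13,905 > 11,145, so the parallel minimum levy is the binding amount.

13,905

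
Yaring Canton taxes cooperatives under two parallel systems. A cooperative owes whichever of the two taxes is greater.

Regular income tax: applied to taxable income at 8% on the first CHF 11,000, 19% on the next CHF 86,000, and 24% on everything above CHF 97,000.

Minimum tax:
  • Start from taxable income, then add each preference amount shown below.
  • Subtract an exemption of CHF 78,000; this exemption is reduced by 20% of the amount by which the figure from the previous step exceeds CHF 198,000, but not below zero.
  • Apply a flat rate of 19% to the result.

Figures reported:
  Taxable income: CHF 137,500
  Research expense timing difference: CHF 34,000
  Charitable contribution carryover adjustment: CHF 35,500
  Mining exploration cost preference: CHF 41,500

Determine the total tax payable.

CHF 34,314

Minimum tax:
  Adjusted income: CHF 137,500 + CHF 34,000 + CHF 35,500 + CHF 41,500 = CHF 248,500
  Exemption: CHF 78,000 − 20% × (CHF 248,500 − CHF 198,000) = CHF 78,000 − CHF 10,100 = CHF 67,900
  Base: CHF 248,500 − CHF 67,900 = CHF 180,600
  CHF 180,600 × 19% = CHF 34,314

Regular income tax:
  CHF 11,000 × 8% = CHF 880
  CHF 86,000 × 19% = CHF 16,340
  CHF 40,500 × 24% = CHF 9,720
  → CHF 26,940

CHF 34,314 > CHF 26,940, so the minimum tax is the binding amount.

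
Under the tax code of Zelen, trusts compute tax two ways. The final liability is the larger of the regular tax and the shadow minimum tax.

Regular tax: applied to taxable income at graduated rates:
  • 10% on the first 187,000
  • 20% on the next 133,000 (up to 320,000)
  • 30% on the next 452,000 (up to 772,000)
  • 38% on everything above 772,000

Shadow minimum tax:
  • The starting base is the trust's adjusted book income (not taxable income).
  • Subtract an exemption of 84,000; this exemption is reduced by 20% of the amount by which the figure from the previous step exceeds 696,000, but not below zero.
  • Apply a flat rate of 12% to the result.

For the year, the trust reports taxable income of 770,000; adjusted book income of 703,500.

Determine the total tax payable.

Regular tax:
  187,000 × 10% = 18,700
  133,000 × 20% = 26,600
  450,000 × 30% = 135,000
  → 180,300

Shadow minimum tax:
  Base (adjusted book income): 703,500
  Exemption: 84,000 − 20% × (703,500 − 696,000) = 84,000 − 1,500 = 82,500
  Base: 703,500 − 82,500 = 621,000
  621,000 × 12% = 74,520

180,300 > 74,520, so the regular tax governs.

180,300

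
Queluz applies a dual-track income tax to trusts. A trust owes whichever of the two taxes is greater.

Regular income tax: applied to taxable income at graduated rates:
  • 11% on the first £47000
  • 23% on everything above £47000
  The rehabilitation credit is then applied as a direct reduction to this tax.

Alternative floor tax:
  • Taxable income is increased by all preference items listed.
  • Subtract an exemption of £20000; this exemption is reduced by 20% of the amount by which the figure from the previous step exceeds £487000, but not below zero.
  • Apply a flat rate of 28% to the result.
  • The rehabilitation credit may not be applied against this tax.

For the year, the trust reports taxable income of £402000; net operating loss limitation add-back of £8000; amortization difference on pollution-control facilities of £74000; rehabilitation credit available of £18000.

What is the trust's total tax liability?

Regular income tax:
  £47000 × 11% = £5170
  £355000 × 23% = £81650
  → £86820
  Less rehabilitation credit £18000 → £68820

Alternative floor tax:
  Adjusted income: £402000 + £8000 + £74000 = £484000
  Exemption: £484000 ≤ £487000, so full £20000 applies
  Base: £484000 − £20000 = £464000
  £464000 × 28% = £129920

£129920 > £68820, so the alternative floor tax is the binding amount.

£129920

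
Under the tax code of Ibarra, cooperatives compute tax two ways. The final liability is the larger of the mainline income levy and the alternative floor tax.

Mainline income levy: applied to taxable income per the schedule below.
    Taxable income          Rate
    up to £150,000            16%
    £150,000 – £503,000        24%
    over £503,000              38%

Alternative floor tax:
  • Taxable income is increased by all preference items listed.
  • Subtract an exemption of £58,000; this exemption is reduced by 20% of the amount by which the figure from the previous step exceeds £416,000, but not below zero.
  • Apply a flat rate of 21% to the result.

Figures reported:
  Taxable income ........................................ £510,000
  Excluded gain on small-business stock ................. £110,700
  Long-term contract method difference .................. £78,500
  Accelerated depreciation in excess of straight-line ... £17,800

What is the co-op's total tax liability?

£150,570

Alternative floor tax:
  Adjusted income: £510,000 + £110,700 + £78,500 + £17,800 = £717,000
  Exemption: 20% × (£717,000 − £416,000) = £60,200 ≥ £58,000, so the exemption is fully phased out
  Base: £717,000 − £0 = £717,000
  £717,000 × 21% = £150,570

Mainline income levy:
  £150,000 × 16% = £24,000
  £353,000 × 24% = £84,720
  £7,000 × 38% = £2,660
  → £111,380

£150,570 > £111,380, so the alternative floor tax is the binding amount.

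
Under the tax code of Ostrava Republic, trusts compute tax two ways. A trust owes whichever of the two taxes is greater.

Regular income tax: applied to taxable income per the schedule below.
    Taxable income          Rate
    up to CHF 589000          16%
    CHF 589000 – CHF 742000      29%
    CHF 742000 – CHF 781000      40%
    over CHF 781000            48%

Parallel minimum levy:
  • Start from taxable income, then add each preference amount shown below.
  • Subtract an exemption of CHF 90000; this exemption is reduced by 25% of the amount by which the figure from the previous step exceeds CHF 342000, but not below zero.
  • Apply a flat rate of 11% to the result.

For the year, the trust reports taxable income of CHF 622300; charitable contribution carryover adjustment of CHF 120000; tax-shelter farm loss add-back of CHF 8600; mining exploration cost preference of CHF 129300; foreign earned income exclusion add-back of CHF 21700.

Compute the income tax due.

CHF 103897

Regular income tax:
  CHF 589000 × 16% = CHF 94240
  CHF 33300 × 29% = CHF 9657
  → CHF 103897

Parallel minimum levy:
  Adjusted income: CHF 622300 + CHF 120000 + CHF 8600 + CHF 129300 + CHF 21700 = CHF 901900
  Exemption: 25% × (CHF 901900 − CHF 342000) = CHF 139975 ≥ CHF 90000, so the exemption is fully phased out
  Base: CHF 901900 − CHF 0 = CHF 901900
  CHF 901900 × 11% = CHF 99209

CHF 103897 > CHF 99209, so the regular income tax governs.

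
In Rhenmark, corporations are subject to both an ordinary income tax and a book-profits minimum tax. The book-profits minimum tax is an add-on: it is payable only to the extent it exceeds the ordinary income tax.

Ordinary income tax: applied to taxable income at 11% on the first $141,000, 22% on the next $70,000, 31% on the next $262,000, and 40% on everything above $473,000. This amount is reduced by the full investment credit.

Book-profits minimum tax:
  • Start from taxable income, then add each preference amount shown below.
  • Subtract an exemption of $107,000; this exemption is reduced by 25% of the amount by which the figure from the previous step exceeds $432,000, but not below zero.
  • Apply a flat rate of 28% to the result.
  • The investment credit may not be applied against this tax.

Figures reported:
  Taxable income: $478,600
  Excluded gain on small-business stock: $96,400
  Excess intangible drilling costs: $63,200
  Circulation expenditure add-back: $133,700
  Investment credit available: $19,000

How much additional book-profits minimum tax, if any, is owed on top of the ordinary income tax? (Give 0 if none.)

Ordinary income tax:
  $141,000 × 11% = $15,510
  $70,000 × 22% = $15,400
  $262,000 × 31% = $81,220
  $5,600 × 40% = $2,240
  → $114,370
  Less investment credit $19,000 → $95,370

Book-profits minimum tax:
  Adjusted income: $478,600 + $96,400 + $63,200 + $133,700 = $771,900
  Exemption: $107,000 − 25% × ($771,900 − $432,000) = $107,000 − $84,975 = $22,025
  Base: $771,900 − $22,025 = $749,875
  $749,875 × 28% = $209,965

Excess of book-profits minimum tax over ordinary income tax: $209,965 − $95,370 = $114,595.

$114,595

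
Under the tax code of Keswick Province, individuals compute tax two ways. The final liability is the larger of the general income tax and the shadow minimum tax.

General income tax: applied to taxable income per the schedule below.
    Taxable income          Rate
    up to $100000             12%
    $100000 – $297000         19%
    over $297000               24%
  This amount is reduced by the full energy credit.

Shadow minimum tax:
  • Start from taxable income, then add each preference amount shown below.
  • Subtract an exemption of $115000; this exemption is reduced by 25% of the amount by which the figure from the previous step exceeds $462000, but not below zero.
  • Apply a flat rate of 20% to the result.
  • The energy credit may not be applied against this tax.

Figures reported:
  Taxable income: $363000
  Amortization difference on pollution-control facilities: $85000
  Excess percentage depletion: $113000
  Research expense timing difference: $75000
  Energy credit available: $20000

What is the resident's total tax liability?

Shadow minimum tax:
  Adjusted income: $363000 + $85000 + $113000 + $75000 = $636000
  Exemption: $115000 − 25% × ($636000 − $462000) = $115000 − $43500 = $71500
  Base: $636000 − $71500 = $564500
  $564500 × 20% = $112900

General income tax:
  $100000 × 12% = $12000
  $197000 × 19% = $37430
  $66000 × 24% = $15840
  → $65270
  Less energy credit $20000 → $45270

$112900 > $45270, so the shadow minimum tax is the binding amount.

$112900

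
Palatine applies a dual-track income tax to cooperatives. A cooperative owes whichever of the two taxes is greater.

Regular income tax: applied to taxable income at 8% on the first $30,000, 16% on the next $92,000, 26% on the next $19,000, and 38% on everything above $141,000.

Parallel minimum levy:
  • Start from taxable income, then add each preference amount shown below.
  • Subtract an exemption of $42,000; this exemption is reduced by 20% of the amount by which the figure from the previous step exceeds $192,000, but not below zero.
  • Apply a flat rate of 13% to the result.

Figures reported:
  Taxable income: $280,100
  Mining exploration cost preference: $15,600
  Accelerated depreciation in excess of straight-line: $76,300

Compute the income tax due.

Parallel minimum levy:
  Adjusted income: $280,100 + $15,600 + $76,300 = $372,000
  Exemption: $42,000 − 20% × ($372,000 − $192,000) = $42,000 − $36,000 = $6,000
  Base: $372,000 − $6,000 = $366,000
  $366,000 × 13% = $47,580

Regular income tax:
  $30,000 × 8% = $2,400
  $92,000 × 16% = $14,720
  $19,000 × 26% = $4,940
  $139,100 × 38% = $52,858
  → $74,918

$74,918 > $47,580, so the regular income tax governs.

$74,918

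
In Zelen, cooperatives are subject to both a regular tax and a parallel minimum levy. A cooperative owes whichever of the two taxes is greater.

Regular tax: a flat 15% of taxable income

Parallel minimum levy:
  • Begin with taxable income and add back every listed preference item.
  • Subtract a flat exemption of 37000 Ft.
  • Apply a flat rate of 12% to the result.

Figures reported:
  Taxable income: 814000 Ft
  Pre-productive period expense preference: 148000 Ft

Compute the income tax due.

Regular tax:
  814000 Ft × 15% = 122100 Ft

Parallel minimum levy:
  Adjusted income: 814000 Ft + 148000 Ft = 962000 Ft
  Less exemption 37000 Ft → base 925000 Ft
  925000 Ft × 12% = 111000 Ft

122100 Ft > 111000 Ft, so the regular tax governs.

122100 Ft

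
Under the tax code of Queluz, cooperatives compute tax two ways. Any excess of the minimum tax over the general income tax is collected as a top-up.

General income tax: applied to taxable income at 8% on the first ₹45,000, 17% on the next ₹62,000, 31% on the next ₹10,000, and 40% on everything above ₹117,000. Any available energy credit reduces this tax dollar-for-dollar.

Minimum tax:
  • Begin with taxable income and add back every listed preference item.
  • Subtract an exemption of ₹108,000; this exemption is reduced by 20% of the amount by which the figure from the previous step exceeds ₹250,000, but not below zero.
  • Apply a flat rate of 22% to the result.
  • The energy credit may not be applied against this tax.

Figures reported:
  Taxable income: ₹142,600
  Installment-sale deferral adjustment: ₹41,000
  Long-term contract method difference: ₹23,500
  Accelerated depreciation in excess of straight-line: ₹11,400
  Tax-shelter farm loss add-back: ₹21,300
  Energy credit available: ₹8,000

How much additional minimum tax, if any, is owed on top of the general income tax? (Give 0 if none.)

₹9,516

General income tax:
  ₹45,000 × 8% = ₹3,600
  ₹62,000 × 17% = ₹10,540
  ₹10,000 × 31% = ₹3,100
  ₹25,600 × 40% = ₹10,240
  → ₹27,480
  Less energy credit ₹8,000 → ₹19,480

Minimum tax:
  Adjusted income: ₹142,600 + ₹41,000 + ₹23,500 + ₹11,400 + ₹21,300 = ₹239,800
  Exemption: ₹239,800 ≤ ₹250,000, so full ₹108,000 applies
  Base: ₹239,800 − ₹108,000 = ₹131,800
  ₹131,800 × 22% = ₹28,996

Excess of minimum tax over general income tax: ₹28,996 − ₹19,480 = ₹9,516.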